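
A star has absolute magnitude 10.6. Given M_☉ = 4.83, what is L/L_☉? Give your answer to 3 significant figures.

L/L_☉ ≈ 4.92×10^-3

M − M_☉ = 10.6 − 4.83 = 5.770
L/L_☉ = 10^(−0.4 (M − M_☉)) = 10^-2.308 = 4.920×10^-3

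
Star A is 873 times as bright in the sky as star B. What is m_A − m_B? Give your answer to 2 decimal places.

m_A − m_B ≈ -7.35

Pogson: Δm = −2.5 log₁₀(ratio) = −2.5 log₁₀(873) = −2.5 × 2.9410 = -7.353
Star A is brighter, so it has the smaller magnitude: the difference is negative.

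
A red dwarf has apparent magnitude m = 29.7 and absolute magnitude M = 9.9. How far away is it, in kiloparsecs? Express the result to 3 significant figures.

d ≈ 91.2 kpc

μ = m − M = 19.800
m − M = 5 log₁₀ d − 5
log₁₀ d = (m − M)/5 + 1 = 4.9600
d = 10^4.9600 = 91200 pc
= 91.20 kpc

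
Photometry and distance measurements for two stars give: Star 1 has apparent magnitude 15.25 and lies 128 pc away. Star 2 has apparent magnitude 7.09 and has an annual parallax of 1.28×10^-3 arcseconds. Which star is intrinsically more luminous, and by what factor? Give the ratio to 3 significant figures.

Star 2 is more luminous, by a factor of 68400.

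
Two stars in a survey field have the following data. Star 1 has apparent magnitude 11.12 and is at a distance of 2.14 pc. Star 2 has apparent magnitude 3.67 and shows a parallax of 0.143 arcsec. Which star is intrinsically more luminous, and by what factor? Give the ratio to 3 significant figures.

Star 2 is more luminous, by a factor of 10200.

Star 1: M = m − 5 log₁₀ d + 5 = 11.12 − 5·0.3304 + 5 = 14.468
Star 2: d = 1/p = 1/0.143″ = 6.993 pc
Star 2: M = m − 5 log₁₀ d + 5 = 3.67 − 5·0.8447 + 5 = 4.447
ΔM = M_1 − M_2 = 14.468 − (4.447) = 10.021; smaller M is more luminous → Star 2.
L ratio = 10^(0.4 |ΔM|) = 10^4.009 = 10200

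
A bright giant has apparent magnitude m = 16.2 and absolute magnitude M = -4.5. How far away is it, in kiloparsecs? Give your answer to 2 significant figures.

d ≈ 140 kpc

μ = m − M = 20.700
m − M = 5 log₁₀ d − 5
log₁₀ d = (m − M)/5 + 1 = 5.1400
d = 10^5.1400 = 138000 pc
= 138.0 kpc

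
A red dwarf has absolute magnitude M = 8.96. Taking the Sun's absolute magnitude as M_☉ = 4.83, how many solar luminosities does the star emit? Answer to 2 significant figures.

L/L_☉ ≈ 0.022

M − M_☉ = 8.96 − 4.83 = 4.130
L/L_☉ = 10^(−0.4 (M − M_☉)) = 10^-1.652 = 0.02228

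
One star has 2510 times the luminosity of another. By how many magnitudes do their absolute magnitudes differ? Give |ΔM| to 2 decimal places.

|ΔM| ≈ 8.50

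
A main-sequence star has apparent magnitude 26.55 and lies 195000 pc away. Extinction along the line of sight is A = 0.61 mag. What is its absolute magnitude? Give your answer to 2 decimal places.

M ≈ 4.49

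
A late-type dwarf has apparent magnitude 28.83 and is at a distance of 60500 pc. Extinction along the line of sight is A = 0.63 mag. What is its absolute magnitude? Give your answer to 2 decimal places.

M ≈ 9.29

5 log₁₀(d/10 pc) = 5 log₁₀(60500) − 5 = 18.909
M = m − 5 log₁₀(d/10) − A = 28.83 − 18.909 − 0.63 = 9.291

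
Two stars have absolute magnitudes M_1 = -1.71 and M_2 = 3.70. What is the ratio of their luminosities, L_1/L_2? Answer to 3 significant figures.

L_1/L_2 ≈ 146

ΔM = M_1 − M_2 = -5.41
L_1/L_2 = 10^(−0.4 ΔM) = 10^2.164 = 145.9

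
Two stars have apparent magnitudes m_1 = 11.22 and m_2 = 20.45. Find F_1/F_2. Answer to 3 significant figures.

Magnitude difference = -9.23
Flux ratio = 10^(−0.4 Δm) = 10^(−0.4 × -9.23) = 10^3.692 = 4920

F_1/F_2 ≈ 4920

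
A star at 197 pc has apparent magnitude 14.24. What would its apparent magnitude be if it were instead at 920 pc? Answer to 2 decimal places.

m ≈ 17.59

Flux ∝ 1/d², so Δm = 5 log₁₀(d₂/d₁) = 5 log₁₀(920/197) = 3.347
m₂ = m₁ + Δm = 14.24 + (3.347) = 17.587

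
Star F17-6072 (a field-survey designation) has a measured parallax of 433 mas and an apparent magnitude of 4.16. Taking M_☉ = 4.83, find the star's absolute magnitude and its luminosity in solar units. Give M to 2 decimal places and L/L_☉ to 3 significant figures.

d = 1/p = 1000/433 mas = 2.309 pc
M = m − 5 log₁₀ d + 5 = 4.16 − 5·0.3635 + 5 = 7.342
M − M_☉ = 7.342 − 4.83 = 2.512
L/L_☉ = 10^(−0.4 × 2.512) = 0.09886

M ≈ 7.34; L/L_☉ ≈ 0.0989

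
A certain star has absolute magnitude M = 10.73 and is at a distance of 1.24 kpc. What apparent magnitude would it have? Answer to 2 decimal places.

d = 1.24 kpc = 1240 pc
m = M + 5 log₁₀ d − 5 = 10.73 + 5·3.0934 − 5 = 21.197

m ≈ 21.20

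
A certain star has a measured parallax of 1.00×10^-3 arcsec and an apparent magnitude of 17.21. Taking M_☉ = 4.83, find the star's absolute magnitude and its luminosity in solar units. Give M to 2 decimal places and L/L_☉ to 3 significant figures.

M ≈ 7.21; L/L_☉ ≈ 0.112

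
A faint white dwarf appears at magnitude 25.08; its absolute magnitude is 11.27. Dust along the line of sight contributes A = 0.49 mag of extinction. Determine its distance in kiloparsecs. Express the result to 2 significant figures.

m − M = 5 log₁₀(d/10 pc) + A  ⇒  25.08 − (11.27) − 0.49 = 5 log₁₀(d/10)
13.320 = 5 log₁₀(d/10)
log₁₀ d = (m − M − A)/5 + 1 = 3.6640
d = 10^3.6640 = 4613 pc
= 4.613 kpc

d ≈ 4.6 kpc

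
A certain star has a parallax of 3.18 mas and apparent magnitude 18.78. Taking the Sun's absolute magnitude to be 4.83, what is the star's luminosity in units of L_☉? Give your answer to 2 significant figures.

L/L_☉ ≈ 2.6×10^-3

d = 1/p = 1000/3.18 mas = 314.5 pc
M = m − 5 log₁₀ d + 5 = 18.78 − 5·2.4976 + 5 = 11.292
M − M_☉ = 11.292 − 4.83 = 6.462
L/L_☉ = 10^(−0.4 × 6.462) = 2.601×10^-3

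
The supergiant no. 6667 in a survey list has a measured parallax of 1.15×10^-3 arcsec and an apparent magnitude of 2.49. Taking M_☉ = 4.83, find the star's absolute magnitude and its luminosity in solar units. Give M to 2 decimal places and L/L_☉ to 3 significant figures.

M ≈ -7.21; L/L_☉ ≈ 65300

d = 1/p = 1/1.15×10^-3″ = 869.6 pc
M = m − 5 log₁₀ d + 5 = 2.49 − 5·2.9393 + 5 = -7.207
M − M_☉ = -7.207 − 4.83 = -12.037
L/L_☉ = 10^(−0.4 × -12.037) = 65250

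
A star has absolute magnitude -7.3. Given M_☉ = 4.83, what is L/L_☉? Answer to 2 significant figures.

L/L_☉ ≈ 71000

M − M_☉ = -7.3 − 4.83 = -12.130
L/L_☉ = 10^(−0.4 (M − M_☉)) = 10^4.852 = 71120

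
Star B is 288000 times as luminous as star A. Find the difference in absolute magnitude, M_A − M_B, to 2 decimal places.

Pogson: ΔM = −2.5 log₁₀(ratio) = −2.5 log₁₀(288000) = −2.5 × 5.4594 = -13.648
Star B is brighter so has the smaller magnitude: M_A − M_B is positive.

M_A − M_B ≈ 13.65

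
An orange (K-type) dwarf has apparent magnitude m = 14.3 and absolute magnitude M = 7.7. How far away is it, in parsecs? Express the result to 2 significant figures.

d ≈ 210 pc

μ = m − M = 6.600
m − M = 5 log₁₀ d − 5
log₁₀ d = (m − M)/5 + 1 = 2.3200
d = 10^2.3200 = 208.9 pc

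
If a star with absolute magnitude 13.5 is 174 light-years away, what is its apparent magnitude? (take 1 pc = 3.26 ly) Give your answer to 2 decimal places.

m ≈ 17.14

d = 174 ly / 3.26 = 53.37 pc
m = M + 5 log₁₀ d − 5 = 13.5 + 5·1.7273 − 5 = 17.137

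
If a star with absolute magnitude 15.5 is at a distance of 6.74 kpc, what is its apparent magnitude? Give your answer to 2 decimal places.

d = 6.74 kpc = 6740 pc
m = M + 5 log₁₀ d − 5 = 15.5 + 5·3.8287 − 5 = 29.643

m ≈ 29.64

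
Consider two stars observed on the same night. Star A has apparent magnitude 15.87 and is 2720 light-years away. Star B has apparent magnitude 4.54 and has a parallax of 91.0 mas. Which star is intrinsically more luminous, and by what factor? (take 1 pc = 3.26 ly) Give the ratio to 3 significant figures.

Star B is more luminous, by a factor of 5.90.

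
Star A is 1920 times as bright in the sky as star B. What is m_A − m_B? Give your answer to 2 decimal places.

m_A − m_B ≈ -8.21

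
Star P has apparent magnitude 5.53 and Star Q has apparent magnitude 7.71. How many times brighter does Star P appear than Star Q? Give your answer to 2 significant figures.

Δm = 5.53 − (7.71) = -2.18
Flux ratio = 10^(−0.4 Δm) = 10^(−0.4 × -2.18) = 10^0.872 = 7.447

7.4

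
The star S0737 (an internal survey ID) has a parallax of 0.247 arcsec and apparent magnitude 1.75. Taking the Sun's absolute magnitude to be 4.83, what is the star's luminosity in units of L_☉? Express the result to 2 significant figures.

L/L_☉ ≈ 2.8

d = 1/p = 1/0.247″ = 4.049 pc
M = m − 5 log₁₀ d + 5 = 1.75 − 5·0.6073 + 5 = 3.713
M − M_☉ = 3.713 − 4.83 = -1.117
L/L_☉ = 10^(−0.4 × -1.117) = 2.796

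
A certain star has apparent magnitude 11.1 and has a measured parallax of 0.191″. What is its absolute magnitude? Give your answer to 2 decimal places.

d = 1/p = 1/0.191″ = 5.236 pc
5 log₁₀(d/10 pc) = 5 log₁₀(5.236) − 5 = -1.405
M = m − 5 log₁₀(d/10) = 11.1 + 1.405 = 12.505

M ≈ 12.51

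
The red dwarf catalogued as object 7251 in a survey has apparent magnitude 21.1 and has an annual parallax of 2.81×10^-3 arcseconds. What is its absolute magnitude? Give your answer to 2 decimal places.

d = 1/p = 1/2.81×10^-3″ = 355.9 pc
5 log₁₀(d/10 pc) = 5 log₁₀(355.9) − 5 = 7.756
M = m − 5 log₁₀(d/10) = 21.1 − 7.756 = 13.344

M ≈ 13.34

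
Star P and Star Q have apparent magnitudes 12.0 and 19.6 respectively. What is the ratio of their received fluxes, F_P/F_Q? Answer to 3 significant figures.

F_P/F_Q ≈ 1100

Magnitude difference = -7.6
Flux ratio = 10^(−0.4 Δm) = 10^(−0.4 × -7.6) = 10^3.040 = 1096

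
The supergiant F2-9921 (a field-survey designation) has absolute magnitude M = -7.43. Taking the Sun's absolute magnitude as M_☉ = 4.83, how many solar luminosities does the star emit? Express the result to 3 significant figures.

L/L_☉ ≈ 80200

M − M_☉ = -7.43 − 4.83 = -12.260
L/L_☉ = 10^(−0.4 (M − M_☉)) = 10^4.904 = 80170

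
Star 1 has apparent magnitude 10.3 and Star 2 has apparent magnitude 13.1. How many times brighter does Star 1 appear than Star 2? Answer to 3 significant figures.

Magnitude difference = -2.8
Flux ratio = 10^(−0.4 Δm) = 10^(−0.4 × -2.8) = 10^1.120 = 13.18

13.2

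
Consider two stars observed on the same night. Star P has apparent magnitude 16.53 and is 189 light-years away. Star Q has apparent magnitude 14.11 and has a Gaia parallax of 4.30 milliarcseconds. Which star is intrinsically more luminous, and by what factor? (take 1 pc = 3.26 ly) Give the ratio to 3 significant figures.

Star Q is more luminous, by a factor of 149.

Star P: d = 189 ly / 3.26 = 57.98 pc
Star P: M = m − 5 log₁₀ d + 5 = 16.53 − 5·1.7632 + 5 = 12.714
Star Q: p = 4.30 mas = 4.30×10^-3″ → d = 1/p = 232.6 pc
Star Q: M = m − 5 log₁₀ d + 5 = 14.11 − 5·2.3665 + 5 = 7.277
ΔM = M_P − M_Q = 12.714 − (7.277) = 5.436; smaller M is more luminous → Star Q.
L ratio = 10^(0.4 |ΔM|) = 10^2.175 = 149.5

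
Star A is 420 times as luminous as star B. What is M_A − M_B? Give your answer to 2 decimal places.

Pogson: ΔM = −2.5 log₁₀(ratio) = −2.5 log₁₀(420) = −2.5 × 2.6232 = -6.558
Star A is brighter, so it has the smaller magnitude: the difference is negative.

M_A − M_B ≈ -6.56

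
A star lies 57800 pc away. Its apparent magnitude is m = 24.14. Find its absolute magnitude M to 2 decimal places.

5 log₁₀(d/10 pc) = 5 log₁₀(57800) − 5 = 18.810
M = m − 5 log₁₀(d/10) = 24.14 − 18.810 = 5.330

M ≈ 5.33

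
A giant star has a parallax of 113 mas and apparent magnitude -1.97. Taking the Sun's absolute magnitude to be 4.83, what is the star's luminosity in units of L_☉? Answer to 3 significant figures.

L/L_☉ ≈ 411

d = 1/p = 1000/113 mas = 8.850 pc
M = m − 5 log₁₀ d + 5 = -1.97 − 5·0.9469 + 5 = -1.705
M − M_☉ = -1.705 − 4.83 = -6.535
L/L_☉ = 10^(−0.4 × -6.535) = 411.0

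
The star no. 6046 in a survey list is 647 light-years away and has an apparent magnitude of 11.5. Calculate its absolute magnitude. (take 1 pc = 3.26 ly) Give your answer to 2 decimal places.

M ≈ 5.01

d = 647 ly / 3.26 = 198.5 pc
5 log₁₀(d/10 pc) = 5 log₁₀(198.5) − 5 = 6.488
M = m − 5 log₁₀(d/10) = 11.5 − 6.488 = 5.012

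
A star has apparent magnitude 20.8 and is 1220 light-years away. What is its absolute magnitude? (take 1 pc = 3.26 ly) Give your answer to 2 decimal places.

d = 1220 ly / 3.26 = 374.2 pc
5 log₁₀(d/10 pc) = 5 log₁₀(374.2) − 5 = 7.866
M = m − 5 log₁₀(d/10) = 20.8 − 7.866 = 12.934

M ≈ 12.93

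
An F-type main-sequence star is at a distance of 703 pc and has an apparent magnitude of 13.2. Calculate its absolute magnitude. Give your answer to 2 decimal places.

M ≈ 3.97

5 log₁₀(d/10 pc) = 5 log₁₀(703.0) − 5 = 9.235
M = m − 5 log₁₀(d/10) = 13.2 − 9.235 = 3.965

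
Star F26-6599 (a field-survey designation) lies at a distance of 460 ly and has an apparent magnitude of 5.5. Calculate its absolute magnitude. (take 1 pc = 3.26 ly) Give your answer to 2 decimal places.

d = 460 ly / 3.26 = 141.1 pc
5 log₁₀(d/10 pc) = 5 log₁₀(141.1) − 5 = 5.748
M = m − 5 log₁₀(d/10) = 5.5 − 5.748 = -0.248

M ≈ -0.25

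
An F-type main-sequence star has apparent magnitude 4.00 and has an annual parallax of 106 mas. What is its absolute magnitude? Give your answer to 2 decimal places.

M ≈ 4.13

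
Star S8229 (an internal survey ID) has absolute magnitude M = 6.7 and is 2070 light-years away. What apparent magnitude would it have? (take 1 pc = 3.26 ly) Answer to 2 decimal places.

m ≈ 15.71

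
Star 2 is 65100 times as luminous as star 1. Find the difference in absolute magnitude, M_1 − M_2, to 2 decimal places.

M_1 − M_2 ≈ 12.03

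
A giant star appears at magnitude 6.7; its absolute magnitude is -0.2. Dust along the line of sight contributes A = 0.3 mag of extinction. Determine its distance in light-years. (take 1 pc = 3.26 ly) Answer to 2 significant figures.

d ≈ 680 ly

m − M = 5 log₁₀(d/10 pc) + A  ⇒  6.7 − (-0.2) − 0.3 = 5 log₁₀(d/10)
6.600 = 5 log₁₀(d/10)
log₁₀ d = (m − M − A)/5 + 1 = 2.3200
d = 10^2.3200 = 208.9 pc
= 681.1 ly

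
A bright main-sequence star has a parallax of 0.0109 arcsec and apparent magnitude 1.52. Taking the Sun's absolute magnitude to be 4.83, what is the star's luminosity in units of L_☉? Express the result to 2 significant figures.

d = 1/p = 1/0.0109″ = 91.74 pc
M = m − 5 log₁₀ d + 5 = 1.52 − 5·1.9626 + 5 = -3.293
M − M_☉ = -3.293 − 4.83 = -8.123
L/L_☉ = 10^(−0.4 × -8.123) = 1775

L/L_☉ ≈ 1800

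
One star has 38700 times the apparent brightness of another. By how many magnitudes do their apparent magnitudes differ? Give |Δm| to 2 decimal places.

Pogson: Δm = −2.5 log₁₀(ratio) = −2.5 log₁₀(38700) = −2.5 × 4.5877 = -11.469

|Δm| ≈ 11.47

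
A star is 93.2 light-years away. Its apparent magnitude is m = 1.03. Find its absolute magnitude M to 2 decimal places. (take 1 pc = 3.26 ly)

d = 93.2 ly / 3.26 = 28.59 pc
5 log₁₀(d/10 pc) = 5 log₁₀(28.59) − 5 = 2.281
M = m − 5 log₁₀(d/10) = 1.03 − 2.281 = -1.251

M ≈ -1.25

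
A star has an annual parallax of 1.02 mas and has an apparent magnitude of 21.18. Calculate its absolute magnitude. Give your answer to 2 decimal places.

p = 1.02 mas = 1.02×10^-3″ → d = 1/p = 980.4 pc
5 log₁₀(d/10 pc) = 5 log₁₀(980.4) − 5 = 9.957
M = m − 5 log₁₀(d/10) = 21.18 − 9.957 = 11.223

M ≈ 11.22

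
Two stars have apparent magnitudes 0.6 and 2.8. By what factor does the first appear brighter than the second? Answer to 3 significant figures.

7.59

Magnitude difference = -2.2
Flux ratio = 10^(−0.4 Δm) = 10^(−0.4 × -2.2) = 10^0.880 = 7.586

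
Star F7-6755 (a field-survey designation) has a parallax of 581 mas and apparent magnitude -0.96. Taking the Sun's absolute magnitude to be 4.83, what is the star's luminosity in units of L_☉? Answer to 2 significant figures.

L/L_☉ ≈ 6.1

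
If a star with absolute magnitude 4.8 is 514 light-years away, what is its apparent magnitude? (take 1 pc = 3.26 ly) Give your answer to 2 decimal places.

m ≈ 10.79

d = 514 ly / 3.26 = 157.7 pc
m = M + 5 log₁₀ d − 5 = 4.8 + 5·2.1977 − 5 = 10.789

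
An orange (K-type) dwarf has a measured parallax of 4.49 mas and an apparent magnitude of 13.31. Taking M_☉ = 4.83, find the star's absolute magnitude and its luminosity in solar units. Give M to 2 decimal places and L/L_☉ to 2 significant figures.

M ≈ 6.57; L/L_☉ ≈ 0.20

d = 1/p = 1000/4.49 mas = 222.7 pc
M = m − 5 log₁₀ d + 5 = 13.31 − 5·2.3478 + 5 = 6.571
M − M_☉ = 6.571 − 4.83 = 1.741
L/L_☉ = 10^(−0.4 × 1.741) = 0.2011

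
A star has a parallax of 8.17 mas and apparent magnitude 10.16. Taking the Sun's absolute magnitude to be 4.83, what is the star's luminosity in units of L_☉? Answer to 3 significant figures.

L/L_☉ ≈ 1.11

d = 1/p = 1000/8.17 mas = 122.4 pc
M = m − 5 log₁₀ d + 5 = 10.16 − 5·2.0878 + 5 = 4.721
M − M_☉ = 4.721 − 4.83 = -0.109
L/L_☉ = 10^(−0.4 × -0.109) = 1.105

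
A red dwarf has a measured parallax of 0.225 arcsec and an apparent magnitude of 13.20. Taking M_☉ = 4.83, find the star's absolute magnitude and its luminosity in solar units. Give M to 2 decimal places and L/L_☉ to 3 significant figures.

M ≈ 14.96; L/L_☉ ≈ 8.86×10^-5

d = 1/p = 1/0.225″ = 4.444 pc
M = m − 5 log₁₀ d + 5 = 13.20 − 5·0.6478 + 5 = 14.961
M − M_☉ = 14.961 − 4.83 = 10.131
L/L_☉ = 10^(−0.4 × 10.131) = 8.864×10^-5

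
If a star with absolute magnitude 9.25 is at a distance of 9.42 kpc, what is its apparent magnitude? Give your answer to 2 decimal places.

m ≈ 24.12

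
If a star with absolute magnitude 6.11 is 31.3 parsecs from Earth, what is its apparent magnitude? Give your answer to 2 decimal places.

m ≈ 8.59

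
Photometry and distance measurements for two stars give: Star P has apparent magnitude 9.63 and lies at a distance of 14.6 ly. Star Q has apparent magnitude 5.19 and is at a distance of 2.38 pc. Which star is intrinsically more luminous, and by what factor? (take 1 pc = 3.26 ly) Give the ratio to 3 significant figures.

Star Q is more luminous, by a factor of 16.9.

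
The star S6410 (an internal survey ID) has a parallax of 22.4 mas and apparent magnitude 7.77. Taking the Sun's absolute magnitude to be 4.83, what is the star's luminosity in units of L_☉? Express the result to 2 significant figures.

d = 1/p = 1000/22.4 mas = 44.64 pc
M = m − 5 log₁₀ d + 5 = 7.77 − 5·1.6498 + 5 = 4.521
M − M_☉ = 4.521 − 4.83 = -0.309
L/L_☉ = 10^(−0.4 × -0.309) = 1.329

L/L_☉ ≈ 1.3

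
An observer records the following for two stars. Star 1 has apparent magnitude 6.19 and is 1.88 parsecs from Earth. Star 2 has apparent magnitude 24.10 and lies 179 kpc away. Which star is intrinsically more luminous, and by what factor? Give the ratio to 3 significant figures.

Star 1: M = m − 5 log₁₀ d + 5 = 6.19 − 5·0.2742 + 5 = 9.819
Star 2: d = 179 kpc = 179000 pc
Star 2: M = m − 5 log₁₀ d + 5 = 24.10 − 5·5.2529 + 5 = 2.836
ΔM = M_1 − M_2 = 9.819 − (2.836) = 6.983; smaller M is more luminous → Star 2.
L ratio = 10^(0.4 |ΔM|) = 10^2.793 = 621.4

Star 2 is more luminous, by a factor of 621.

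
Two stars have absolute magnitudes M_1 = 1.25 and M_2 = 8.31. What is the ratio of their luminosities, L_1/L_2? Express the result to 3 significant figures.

ΔM = M_1 − M_2 = -7.06
L_1/L_2 = 10^(−0.4 ΔM) = 10^2.824 = 666.8

L_1/L_2 ≈ 667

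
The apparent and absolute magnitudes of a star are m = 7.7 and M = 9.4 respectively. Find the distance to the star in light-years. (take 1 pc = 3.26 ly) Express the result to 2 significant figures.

d ≈ 15 ly

μ = m − M = -1.700
m − M = 5 log₁₀ d − 5
log₁₀ d = (m − M)/5 + 1 = 0.6600
d = 10^0.6600 = 4.571 pc
= 14.90 ly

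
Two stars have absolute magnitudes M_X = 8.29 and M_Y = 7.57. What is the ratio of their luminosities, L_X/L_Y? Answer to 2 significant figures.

ΔM = M_X − M_Y = 0.72
L_X/L_Y = 10^(−0.4 ΔM) = 10^-0.288 = 0.5152

L_X/L_Y ≈ 0.52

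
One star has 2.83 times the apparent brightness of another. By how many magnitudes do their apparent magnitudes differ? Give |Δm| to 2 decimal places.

|Δm| ≈ 1.13

Pogson: Δm = −2.5 log₁₀(ratio) = −2.5 log₁₀(2.83) = −2.5 × 0.4518 = -1.129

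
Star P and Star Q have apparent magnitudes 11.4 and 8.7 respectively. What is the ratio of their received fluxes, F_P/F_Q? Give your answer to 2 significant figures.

Δm = 11.4 − (8.7) = 2.7
Flux ratio = 10^(−0.4 Δm) = 10^(−0.4 × 2.7) = 10^-1.080 = 0.08318

F_P/F_Q ≈ 0.083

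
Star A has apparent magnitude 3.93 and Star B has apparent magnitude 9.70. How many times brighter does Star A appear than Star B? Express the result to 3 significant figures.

Δm = 3.93 − (9.70) = -5.77
Flux ratio = 10^(−0.4 Δm) = 10^(−0.4 × -5.77) = 10^2.308 = 203.2

203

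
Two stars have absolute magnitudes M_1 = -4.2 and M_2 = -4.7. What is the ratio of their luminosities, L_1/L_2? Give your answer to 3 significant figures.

L_1/L_2 ≈ 0.631

ΔM = M_1 − M_2 = 0.5
L_1/L_2 = 10^(−0.4 ΔM) = 10^-0.200 = 0.6310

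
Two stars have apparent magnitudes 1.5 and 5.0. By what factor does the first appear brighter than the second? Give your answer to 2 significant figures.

25

Magnitude difference = -3.5
Flux ratio = 10^(−0.4 Δm) = 10^(−0.4 × -3.5) = 10^1.400 = 25.12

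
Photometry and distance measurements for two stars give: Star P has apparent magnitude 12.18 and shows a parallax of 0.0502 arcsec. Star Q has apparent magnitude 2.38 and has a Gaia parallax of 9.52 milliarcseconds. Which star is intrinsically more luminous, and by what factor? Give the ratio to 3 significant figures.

Star P: d = 1/p = 1/0.0502″ = 19.92 pc
Star P: M = m − 5 log₁₀ d + 5 = 12.18 − 5·1.2993 + 5 = 10.684
Star Q: p = 9.52 mas = 9.52×10^-3″ → d = 1/p = 105.0 pc
Star Q: M = m − 5 log₁₀ d + 5 = 2.38 − 5·2.0214 + 5 = -2.727
ΔM = M_P − M_Q = 10.684 − (-2.727) = 13.410; smaller M is more luminous → Star Q.
L ratio = 10^(0.4 |ΔM|) = 10^5.364 = 231300

Star Q is more luminous, by a factor of 231000.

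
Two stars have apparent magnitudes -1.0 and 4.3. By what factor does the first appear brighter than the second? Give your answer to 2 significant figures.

Magnitude difference = -5.3
Flux ratio = 10^(−0.4 Δm) = 10^(−0.4 × -5.3) = 10^2.120 = 131.8

130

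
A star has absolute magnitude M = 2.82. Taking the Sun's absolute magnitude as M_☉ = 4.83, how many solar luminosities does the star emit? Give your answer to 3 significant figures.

L/L_☉ ≈ 6.37

M − M_☉ = 2.82 − 4.83 = -2.010
L/L_☉ = 10^(−0.4 (M − M_☉)) = 10^0.804 = 6.368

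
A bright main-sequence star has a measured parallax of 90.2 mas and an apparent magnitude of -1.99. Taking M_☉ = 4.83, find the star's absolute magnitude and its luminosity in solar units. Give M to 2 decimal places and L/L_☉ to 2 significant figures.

d = 1/p = 1000/90.2 mas = 11.09 pc
M = m − 5 log₁₀ d + 5 = -1.99 − 5·1.0448 + 5 = -2.214
M − M_☉ = -2.214 − 4.83 = -7.044
L/L_☉ = 10^(−0.4 × -7.044) = 657.0

M ≈ -2.21; L/L_☉ ≈ 660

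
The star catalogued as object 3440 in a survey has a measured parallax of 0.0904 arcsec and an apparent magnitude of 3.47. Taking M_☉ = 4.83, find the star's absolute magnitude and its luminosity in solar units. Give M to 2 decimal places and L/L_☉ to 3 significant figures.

M ≈ 3.25; L/L_☉ ≈ 4.28

d = 1/p = 1/0.0904″ = 11.06 pc
M = m − 5 log₁₀ d + 5 = 3.47 − 5·1.0438 + 5 = 3.251
M − M_☉ = 3.251 − 4.83 = -1.579
L/L_☉ = 10^(−0.4 × -1.579) = 4.282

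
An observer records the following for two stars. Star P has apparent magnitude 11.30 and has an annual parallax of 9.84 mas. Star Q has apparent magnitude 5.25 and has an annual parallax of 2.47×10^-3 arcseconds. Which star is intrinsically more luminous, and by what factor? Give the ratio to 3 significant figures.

Star P: p = 9.84 mas = 9.84×10^-3″ → d = 1/p = 101.6 pc
Star P: M = m − 5 log₁₀ d + 5 = 11.30 − 5·2.0070 + 5 = 6.265
Star Q: d = 1/p = 1/2.47×10^-3″ = 404.9 pc
Star Q: M = m − 5 log₁₀ d + 5 = 5.25 − 5·2.6073 + 5 = -2.787
ΔM = M_P − M_Q = 6.265 − (-2.787) = 9.051; smaller M is more luminous → Star Q.
L ratio = 10^(0.4 |ΔM|) = 10^3.621 = 4174

Star Q is more luminous, by a factor of 4170.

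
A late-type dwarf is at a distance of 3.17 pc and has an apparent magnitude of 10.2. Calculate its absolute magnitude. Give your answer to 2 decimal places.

M ≈ 12.69

5 log₁₀(d/10 pc) = 5 log₁₀(3.170) − 5 = -2.495
M = m − 5 log₁₀(d/10) = 10.2 + 2.495 = 12.695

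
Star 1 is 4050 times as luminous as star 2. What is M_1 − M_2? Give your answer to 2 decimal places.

Pogson: ΔM = −2.5 log₁₀(ratio) = −2.5 log₁₀(4050) = −2.5 × 3.6075 = -9.019
Star 1 is brighter, so it has the smaller magnitude: the difference is negative.

M_1 − M_2 ≈ -9.02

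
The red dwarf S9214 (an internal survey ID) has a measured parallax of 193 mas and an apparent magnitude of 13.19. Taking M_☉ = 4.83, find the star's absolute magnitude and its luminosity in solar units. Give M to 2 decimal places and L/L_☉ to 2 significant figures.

d = 1/p = 1000/193 mas = 5.181 pc
M = m − 5 log₁₀ d + 5 = 13.19 − 5·0.7144 + 5 = 14.618
M − M_☉ = 14.618 − 4.83 = 9.788
L/L_☉ = 10^(−0.4 × 9.788) = 1.216×10^-4

M ≈ 14.62; L/L_☉ ≈ 1.2×10^-4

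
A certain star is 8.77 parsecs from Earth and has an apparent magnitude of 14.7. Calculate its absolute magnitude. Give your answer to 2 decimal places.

5 log₁₀(d/10 pc) = 5 log₁₀(8.770) − 5 = -0.285
M = m − 5 log₁₀(d/10) = 14.7 + 0.285 = 14.985

M ≈ 14.99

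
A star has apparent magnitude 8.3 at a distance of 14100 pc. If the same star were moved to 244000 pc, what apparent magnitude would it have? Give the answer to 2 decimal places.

m ≈ 14.49

Flux ∝ 1/d², so Δm = 5 log₁₀(d₂/d₁) = 5 log₁₀(244000/14100) = 6.191
m₂ = m₁ + Δm = 8.3 + (6.191) = 14.491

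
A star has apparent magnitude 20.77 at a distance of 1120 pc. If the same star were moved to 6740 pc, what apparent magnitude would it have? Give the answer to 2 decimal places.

m ≈ 24.67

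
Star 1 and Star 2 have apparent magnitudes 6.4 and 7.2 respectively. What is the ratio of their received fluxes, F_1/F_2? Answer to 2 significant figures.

Magnitude difference = -0.8
Flux ratio = 10^(−0.4 Δm) = 10^(−0.4 × -0.8) = 10^0.320 = 2.089

F_1/F_2 ≈ 2.1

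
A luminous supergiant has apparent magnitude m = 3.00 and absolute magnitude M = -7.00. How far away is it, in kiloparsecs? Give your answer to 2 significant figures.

d ≈ 1.0 kpc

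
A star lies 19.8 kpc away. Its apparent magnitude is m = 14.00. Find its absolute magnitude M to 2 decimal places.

M ≈ -2.48

d = 19.8 kpc = 19800 pc
5 log₁₀(d/10 pc) = 5 log₁₀(19800) − 5 = 16.483
M = m − 5 log₁₀(d/10) = 14.00 − 16.483 = -2.483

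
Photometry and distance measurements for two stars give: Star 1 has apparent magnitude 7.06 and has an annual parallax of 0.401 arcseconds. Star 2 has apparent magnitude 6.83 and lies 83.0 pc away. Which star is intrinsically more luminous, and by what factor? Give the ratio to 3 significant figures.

Star 1: d = 1/p = 1/0.401″ = 2.494 pc
Star 1: M = m − 5 log₁₀ d + 5 = 7.06 − 5·0.3969 + 5 = 10.076
Star 2: M = m − 5 log₁₀ d + 5 = 6.83 − 5·1.9191 + 5 = 2.235
ΔM = M_1 − M_2 = 10.076 − (2.235) = 7.841; smaller M is more luminous → Star 2.
L ratio = 10^(0.4 |ΔM|) = 10^3.136 = 1369

Star 2 is more luminous, by a factor of 1370.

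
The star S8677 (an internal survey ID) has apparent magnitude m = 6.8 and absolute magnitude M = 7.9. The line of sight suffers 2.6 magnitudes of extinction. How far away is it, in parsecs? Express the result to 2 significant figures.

m − M = 5 log₁₀(d/10 pc) + A  ⇒  6.8 − (7.9) − 2.6 = 5 log₁₀(d/10)
-3.700 = 5 log₁₀(d/10)
log₁₀ d = (m − M − A)/5 + 1 = 0.2600
d = 10^0.2600 = 1.820 pc

d ≈ 1.8 pc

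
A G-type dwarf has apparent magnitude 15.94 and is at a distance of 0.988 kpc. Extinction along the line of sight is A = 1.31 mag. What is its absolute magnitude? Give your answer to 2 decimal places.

M ≈ 4.66

d = 0.988 kpc = 988.0 pc
5 log₁₀(d/10 pc) = 5 log₁₀(988.0) − 5 = 9.974
M = m − 5 log₁₀(d/10) − A = 15.94 − 9.974 − 1.31 = 4.656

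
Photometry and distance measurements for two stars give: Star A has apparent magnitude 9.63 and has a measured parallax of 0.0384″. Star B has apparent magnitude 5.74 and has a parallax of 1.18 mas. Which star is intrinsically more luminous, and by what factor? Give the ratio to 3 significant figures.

Star A: d = 1/p = 1/0.0384″ = 26.04 pc
Star A: M = m − 5 log₁₀ d + 5 = 9.63 − 5·1.4157 + 5 = 7.552
Star B: p = 1.18 mas = 1.18×10^-3″ → d = 1/p = 847.5 pc
Star B: M = m − 5 log₁₀ d + 5 = 5.74 − 5·2.9281 + 5 = -3.901
ΔM = M_A − M_B = 7.552 − (-3.901) = 11.452; smaller M is more luminous → Star B.
L ratio = 10^(0.4 |ΔM|) = 10^4.581 = 38100

Star B is more luminous, by a factor of 38100.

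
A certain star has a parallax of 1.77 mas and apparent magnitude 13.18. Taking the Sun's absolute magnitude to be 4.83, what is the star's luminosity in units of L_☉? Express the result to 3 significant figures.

d = 1/p = 1000/1.77 mas = 565.0 pc
M = m − 5 log₁₀ d + 5 = 13.18 − 5·2.7520 + 5 = 4.420
M − M_☉ = 4.420 − 4.83 = -0.410
L/L_☉ = 10^(−0.4 × -0.410) = 1.459

L/L_☉ ≈ 1.46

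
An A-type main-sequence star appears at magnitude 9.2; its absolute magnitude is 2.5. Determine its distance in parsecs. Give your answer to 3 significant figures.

μ = m − M = 6.700
m − M = 5 log₁₀ d − 5
log₁₀ d = (m − M)/5 + 1 = 2.3400
d = 10^2.3400 = 218.8 pc

d ≈ 219 pc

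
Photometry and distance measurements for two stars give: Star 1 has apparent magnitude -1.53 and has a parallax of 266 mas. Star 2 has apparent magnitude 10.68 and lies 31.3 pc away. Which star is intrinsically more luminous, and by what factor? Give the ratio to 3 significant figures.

Star 1 is more luminous, by a factor of 1100.

Star 1: p = 266 mas = 0.266″ → d = 1/p = 3.759 pc
Star 1: M = m − 5 log₁₀ d + 5 = -1.53 − 5·0.5751 + 5 = 0.594
Star 2: M = m − 5 log₁₀ d + 5 = 10.68 − 5·1.4955 + 5 = 8.202
ΔM = M_1 − M_2 = 0.594 − (8.202) = -7.608; smaller M is more luminous → Star 1.
L ratio = 10^(0.4 |ΔM|) = 10^3.043 = 1104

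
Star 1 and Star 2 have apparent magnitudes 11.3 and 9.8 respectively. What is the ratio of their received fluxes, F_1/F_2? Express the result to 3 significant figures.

Δm = 11.3 − (9.8) = 1.5
Flux ratio = 10^(−0.4 Δm) = 10^(−0.4 × 1.5) = 10^-0.600 = 0.2512

F_1/F_2 ≈ 0.251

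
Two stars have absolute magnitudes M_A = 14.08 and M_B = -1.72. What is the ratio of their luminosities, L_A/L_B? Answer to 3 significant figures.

L_A/L_B ≈ 4.79×10^-7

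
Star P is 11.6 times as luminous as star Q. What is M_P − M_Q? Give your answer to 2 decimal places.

Pogson: ΔM = −2.5 log₁₀(ratio) = −2.5 log₁₀(11.6) = −2.5 × 1.0645 = -2.661
Star P is brighter, so it has the smaller magnitude: the difference is negative.

M_P − M_Q ≈ -2.66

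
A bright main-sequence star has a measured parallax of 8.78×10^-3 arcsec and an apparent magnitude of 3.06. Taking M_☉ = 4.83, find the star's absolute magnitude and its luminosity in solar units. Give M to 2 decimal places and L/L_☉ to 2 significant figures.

d = 1/p = 1/8.78×10^-3″ = 113.9 pc
M = m − 5 log₁₀ d + 5 = 3.06 − 5·2.0565 + 5 = -2.223
M − M_☉ = -2.223 − 4.83 = -7.053
L/L_☉ = 10^(−0.4 × -7.053) = 662.2

M ≈ -2.22; L/L_☉ ≈ 660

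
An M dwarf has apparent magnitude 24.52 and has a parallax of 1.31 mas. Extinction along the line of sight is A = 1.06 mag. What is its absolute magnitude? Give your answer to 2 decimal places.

p = 1.31 mas = 1.31×10^-3″ → d = 1/p = 763.4 pc
5 log₁₀(d/10 pc) = 5 log₁₀(763.4) − 5 = 9.414
M = m − 5 log₁₀(d/10) − A = 24.52 − 9.414 − 1.06 = 14.046

M ≈ 14.05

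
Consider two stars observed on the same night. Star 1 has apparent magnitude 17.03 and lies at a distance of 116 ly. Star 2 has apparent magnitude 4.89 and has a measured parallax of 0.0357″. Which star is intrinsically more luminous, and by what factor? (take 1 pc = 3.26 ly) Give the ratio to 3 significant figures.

Star 2 is more luminous, by a factor of 44500.

Star 1: d = 116 ly / 3.26 = 35.58 pc
Star 1: M = m − 5 log₁₀ d + 5 = 17.03 − 5·1.5512 + 5 = 14.274
Star 2: d = 1/p = 1/0.0357″ = 28.01 pc
Star 2: M = m − 5 log₁₀ d + 5 = 4.89 − 5·1.4473 + 5 = 2.653
ΔM = M_1 − M_2 = 14.274 − (2.653) = 11.620; smaller M is more luminous → Star 2.
L ratio = 10^(0.4 |ΔM|) = 10^4.648 = 44480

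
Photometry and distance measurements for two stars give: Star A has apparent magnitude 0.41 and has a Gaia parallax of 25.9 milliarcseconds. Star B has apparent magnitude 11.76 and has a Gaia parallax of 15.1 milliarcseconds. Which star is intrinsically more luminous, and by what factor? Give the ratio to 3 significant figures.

Star A: p = 25.9 mas = 0.0259″ → d = 1/p = 38.61 pc
Star A: M = m − 5 log₁₀ d + 5 = 0.41 − 5·1.5867 + 5 = -2.524
Star B: p = 15.1 mas = 0.0151″ → d = 1/p = 66.23 pc
Star B: M = m − 5 log₁₀ d + 5 = 11.76 − 5·1.8210 + 5 = 7.655
ΔM = M_A − M_B = -2.524 − (7.655) = -10.178; smaller M is more luminous → Star A.
L ratio = 10^(0.4 |ΔM|) = 10^4.071 = 11790

Star A is more luminous, by a factor of 11800.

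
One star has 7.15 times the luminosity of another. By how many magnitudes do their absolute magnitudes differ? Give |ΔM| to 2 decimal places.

|ΔM| ≈ 2.14

Pogson: ΔM = −2.5 log₁₀(ratio) = −2.5 log₁₀(7.15) = −2.5 × 0.8543 = -2.136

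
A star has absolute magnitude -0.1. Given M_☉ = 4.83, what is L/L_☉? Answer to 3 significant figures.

L/L_☉ ≈ 93.8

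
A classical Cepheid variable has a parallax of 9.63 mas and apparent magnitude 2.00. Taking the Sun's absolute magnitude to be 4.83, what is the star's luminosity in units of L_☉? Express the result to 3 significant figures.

L/L_☉ ≈ 1460

d = 1/p = 1000/9.63 mas = 103.8 pc
M = m − 5 log₁₀ d + 5 = 2.00 − 5·2.0164 + 5 = -3.082
M − M_☉ = -3.082 − 4.83 = -7.912
L/L_☉ = 10^(−0.4 × -7.912) = 1461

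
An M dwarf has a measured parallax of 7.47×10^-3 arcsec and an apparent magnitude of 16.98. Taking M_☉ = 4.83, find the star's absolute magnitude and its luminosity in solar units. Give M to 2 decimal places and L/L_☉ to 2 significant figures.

M ≈ 11.35; L/L_☉ ≈ 2.5×10^-3

d = 1/p = 1/7.47×10^-3″ = 133.9 pc
M = m − 5 log₁₀ d + 5 = 16.98 − 5·2.1267 + 5 = 11.347
M − M_☉ = 11.347 − 4.83 = 6.517
L/L_☉ = 10^(−0.4 × 6.517) = 2.474×10^-3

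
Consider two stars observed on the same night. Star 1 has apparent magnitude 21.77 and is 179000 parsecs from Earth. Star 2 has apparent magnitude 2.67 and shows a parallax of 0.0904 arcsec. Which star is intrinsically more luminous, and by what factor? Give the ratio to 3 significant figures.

Star 1 is more luminous, by a factor of 6.00.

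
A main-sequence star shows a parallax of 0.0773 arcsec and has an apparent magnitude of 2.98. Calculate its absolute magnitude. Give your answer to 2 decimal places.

d = 1/p = 1/0.0773″ = 12.94 pc
5 log₁₀(d/10 pc) = 5 log₁₀(12.94) − 5 = 0.559
M = m − 5 log₁₀(d/10) = 2.98 − 0.559 = 2.421

M ≈ 2.42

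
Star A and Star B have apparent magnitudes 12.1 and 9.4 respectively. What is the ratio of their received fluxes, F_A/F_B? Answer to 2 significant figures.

Magnitude difference = 2.7
Flux ratio = 10^(−0.4 Δm) = 10^(−0.4 × 2.7) = 10^-1.080 = 0.08318

F_A/F_B ≈ 0.083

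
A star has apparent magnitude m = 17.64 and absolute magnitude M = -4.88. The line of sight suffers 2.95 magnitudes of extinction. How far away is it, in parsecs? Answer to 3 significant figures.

m − M = 5 log₁₀(d/10 pc) + A  ⇒  17.64 − (-4.88) − 2.95 = 5 log₁₀(d/10)
19.570 = 5 log₁₀(d/10)
log₁₀ d = (m − M − A)/5 + 1 = 4.9140
d = 10^4.9140 = 82040 pc

d ≈ 82000 pc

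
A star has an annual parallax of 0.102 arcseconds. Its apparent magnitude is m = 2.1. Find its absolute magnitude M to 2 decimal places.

M ≈ 2.14

d = 1/p = 1/0.102″ = 9.804 pc
5 log₁₀(d/10 pc) = 5 log₁₀(9.804) − 5 = -0.043
M = m − 5 log₁₀(d/10) = 2.1 + 0.043 = 2.143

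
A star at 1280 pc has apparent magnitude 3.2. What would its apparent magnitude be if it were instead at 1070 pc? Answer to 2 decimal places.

Flux ∝ 1/d², so Δm = 5 log₁₀(d₂/d₁) = 5 log₁₀(1070/1280) = -0.389
m₂ = m₁ + Δm = 3.2 + (-0.389) = 2.811

m ≈ 2.81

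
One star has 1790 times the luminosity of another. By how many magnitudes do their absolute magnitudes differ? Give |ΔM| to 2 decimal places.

Pogson: ΔM = −2.5 log₁₀(ratio) = −2.5 log₁₀(1790) = −2.5 × 3.2529 = -8.132

|ΔM| ≈ 8.13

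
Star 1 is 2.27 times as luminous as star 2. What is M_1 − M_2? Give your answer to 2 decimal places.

M_1 − M_2 ≈ -0.89

Pogson: ΔM = −2.5 log₁₀(ratio) = −2.5 log₁₀(2.27) = −2.5 × 0.3560 = -0.890
Star 1 is brighter, so it has the smaller magnitude: the difference is negative.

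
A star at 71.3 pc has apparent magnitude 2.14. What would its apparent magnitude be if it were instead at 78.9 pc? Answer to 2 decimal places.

m ≈ 2.36

Flux ∝ 1/d², so Δm = 5 log₁₀(d₂/d₁) = 5 log₁₀(78.9/71.3) = 0.220
m₂ = m₁ + Δm = 2.14 + (0.220) = 2.360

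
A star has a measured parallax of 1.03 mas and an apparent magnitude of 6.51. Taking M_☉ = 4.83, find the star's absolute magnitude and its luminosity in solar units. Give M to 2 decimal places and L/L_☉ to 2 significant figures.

d = 1/p = 1000/1.03 mas = 970.9 pc
M = m − 5 log₁₀ d + 5 = 6.51 − 5·2.9872 + 5 = -3.426
M − M_☉ = -3.426 − 4.83 = -8.256
L/L_☉ = 10^(−0.4 × -8.256) = 2006

M ≈ -3.43; L/L_☉ ≈ 2000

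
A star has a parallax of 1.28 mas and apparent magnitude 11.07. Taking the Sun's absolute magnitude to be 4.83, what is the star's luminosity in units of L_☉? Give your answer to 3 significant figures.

L/L_☉ ≈ 19.5

d = 1/p = 1000/1.28 mas = 781.2 pc
M = m − 5 log₁₀ d + 5 = 11.07 − 5·2.8928 + 5 = 1.606
M − M_☉ = 1.606 − 4.83 = -3.224
L/L_☉ = 10^(−0.4 × -3.224) = 19.48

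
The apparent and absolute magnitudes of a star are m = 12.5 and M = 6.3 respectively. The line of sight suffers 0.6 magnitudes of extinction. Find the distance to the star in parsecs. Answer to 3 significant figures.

d ≈ 132 pc

m − M = 5 log₁₀(d/10 pc) + A  ⇒  12.5 − (6.3) − 0.6 = 5 log₁₀(d/10)
5.600 = 5 log₁₀(d/10)
log₁₀ d = (m − M − A)/5 + 1 = 2.1200
d = 10^2.1200 = 131.8 pc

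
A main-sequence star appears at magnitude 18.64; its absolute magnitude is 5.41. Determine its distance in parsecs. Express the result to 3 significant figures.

Distance modulus: m − M = 18.64 − (5.41) = 13.230
m − M = 5 log₁₀ d − 5
log₁₀ d = (m − M)/5 + 1 = 3.6460
d = 10^3.6460 = 4426 pc

d ≈ 4430 pc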